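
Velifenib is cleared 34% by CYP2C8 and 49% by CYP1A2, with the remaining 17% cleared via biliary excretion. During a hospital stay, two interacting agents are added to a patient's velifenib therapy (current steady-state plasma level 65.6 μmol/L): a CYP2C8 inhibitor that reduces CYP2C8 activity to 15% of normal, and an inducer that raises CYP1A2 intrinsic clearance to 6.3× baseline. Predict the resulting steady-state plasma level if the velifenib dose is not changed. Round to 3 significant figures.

19.8 μmol/L

CYP2C8: 0.34 × 0.15 = 0.051
CYP1A2: 0.49 × 6.3 = 3.087
Other: 0.17 (unchanged)
Relative clearance = 0.051 + 3.087 + 0.17 = 3.308.
Dividing the baseline by the relative clearance: 65.6 / 3.308 = 19.8 μmol/L.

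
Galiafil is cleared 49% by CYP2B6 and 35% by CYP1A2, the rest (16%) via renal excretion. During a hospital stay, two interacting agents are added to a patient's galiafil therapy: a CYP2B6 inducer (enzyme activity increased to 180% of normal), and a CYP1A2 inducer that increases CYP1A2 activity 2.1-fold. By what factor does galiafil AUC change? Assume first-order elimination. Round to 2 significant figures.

CYP2B6: 0.49 × 1.8 = 0.882
CYP1A2: 0.35 × 2.1 = 0.735
Other: 0.16 (unchanged)
New clearance relative to baseline: 0.882 + 0.735 + 0.16 = 1.777.
Net AUC ratio = 1 / 1.777 = 0.56.

0.56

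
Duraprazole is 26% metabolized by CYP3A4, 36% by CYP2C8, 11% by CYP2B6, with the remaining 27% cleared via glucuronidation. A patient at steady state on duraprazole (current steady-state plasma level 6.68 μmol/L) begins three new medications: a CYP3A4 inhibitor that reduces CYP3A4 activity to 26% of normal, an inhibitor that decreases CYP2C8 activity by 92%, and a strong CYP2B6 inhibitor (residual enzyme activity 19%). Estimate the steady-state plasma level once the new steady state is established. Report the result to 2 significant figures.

17 μmol/L

The CYP3A4 pathway (26% of clearance) is reduced to 0.26× activity: 0.26 × 0.26 = 0.0676.
The CYP2C8 pathway (36% of clearance) drops to 0.08× activity: 0.36 × 0.08 = 0.0288.
The CYP2B6 pathway (11% of clearance) drops to 0.19× activity: 0.11 × 0.19 = 0.0209.
Non-CYP routes (27%) are unchanged.
New clearance relative to baseline: 0.0676 + 0.0288 + 0.0209 + 0.27 = 0.3873.
New steady-state plasma level = 6.68 / 0.3873 = 17 μmol/L (concentration scales inversely with clearance).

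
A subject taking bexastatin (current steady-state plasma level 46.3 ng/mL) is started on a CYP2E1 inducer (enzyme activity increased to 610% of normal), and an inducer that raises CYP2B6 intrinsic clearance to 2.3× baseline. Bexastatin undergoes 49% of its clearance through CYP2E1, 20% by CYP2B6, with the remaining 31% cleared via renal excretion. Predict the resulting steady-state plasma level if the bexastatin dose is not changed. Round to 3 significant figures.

The CYP2E1 pathway (49% of clearance) rises to 6.1× activity: 0.49 × 6.1 = 2.989.
The CYP2B6 pathway (20% of clearance) increases to 2.3× activity: 0.2 × 2.3 = 0.46.
The remaining 31% of clearance is unaffected.
New clearance relative to baseline: 2.989 + 0.46 + 0.31 = 3.759.
New steady-state plasma level = 46.3 / 3.759 = 12.3 ng/mL (concentration scales inversely with clearance).

12.3 ng/mL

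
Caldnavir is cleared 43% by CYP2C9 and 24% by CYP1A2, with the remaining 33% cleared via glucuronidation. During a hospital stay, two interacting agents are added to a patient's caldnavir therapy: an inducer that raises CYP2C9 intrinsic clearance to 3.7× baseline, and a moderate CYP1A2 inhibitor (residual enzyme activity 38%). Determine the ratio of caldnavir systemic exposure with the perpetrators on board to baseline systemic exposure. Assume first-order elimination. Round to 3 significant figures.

The CYP2C9 pathway (43% of clearance) rises to 3.7× activity: 0.43 × 3.7 = 1.591.
The CYP1A2 pathway (24% of clearance) drops to 0.38× activity: 0.24 × 0.38 = 0.0912.
Non-CYP routes (33%) are unchanged.
Relative clearance = 1.591 + 0.0912 + 0.33 = 2.0122.
Net systemic exposure ratio = 1 / 2.0122 = 0.497.

0.497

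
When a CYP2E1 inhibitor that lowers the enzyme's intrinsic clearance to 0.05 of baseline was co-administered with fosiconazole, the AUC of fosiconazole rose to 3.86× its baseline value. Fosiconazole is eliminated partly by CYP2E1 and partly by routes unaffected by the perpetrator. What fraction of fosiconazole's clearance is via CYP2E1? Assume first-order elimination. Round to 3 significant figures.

0.780

CL'/CL = 1 / 3.86 = 0.2591
0.05·fm + (1 − fm) = 0.2591
fm = (0.2591 − 1) / (0.05 − 1) = 0.780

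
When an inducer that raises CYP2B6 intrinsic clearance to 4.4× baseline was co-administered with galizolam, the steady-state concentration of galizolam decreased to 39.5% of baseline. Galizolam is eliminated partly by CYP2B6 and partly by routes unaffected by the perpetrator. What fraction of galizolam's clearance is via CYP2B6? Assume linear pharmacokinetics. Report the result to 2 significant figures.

Write x for the fraction cleared via CYP2B6. The observed steady-state concentration change means clearance rose to 1/0.395 = 2.532 of baseline.
Setting x·4.4 + (1 − x) = 2.532 and solving: x = (2.532 − 1)/(4.4 − 1) = 0.45.

0.45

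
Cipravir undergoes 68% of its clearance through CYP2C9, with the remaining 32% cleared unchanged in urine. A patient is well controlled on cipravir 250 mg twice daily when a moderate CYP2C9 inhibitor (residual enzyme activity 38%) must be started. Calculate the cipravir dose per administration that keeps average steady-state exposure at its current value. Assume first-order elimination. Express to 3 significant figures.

The CYP2C9 pathway (68% of clearance) drops to 0.38× activity: 0.68 × 0.38 = 0.2584.
The remaining 32% of clearance is unaffected.
New clearance relative to baseline: 0.2584 + 0.32 = 0.5784.
Css,avg = (dose rate)/CL, so holding Css fixed requires dose ∝ CL: 250 × 0.5784 = 145 mg.

145 mg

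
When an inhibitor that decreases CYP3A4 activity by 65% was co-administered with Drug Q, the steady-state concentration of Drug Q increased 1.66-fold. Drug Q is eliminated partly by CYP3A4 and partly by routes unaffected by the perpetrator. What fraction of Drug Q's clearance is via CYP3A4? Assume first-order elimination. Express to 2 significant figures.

0.61

Write x for the fraction cleared via CYP3A4. The observed steady-state concentration change means clearance fell to 1/1.66 = 0.6024 of baseline.
Setting x·0.35 + (1 − x) = 0.6024 and solving: x = (0.6024 − 1)/(0.35 − 1) = 0.61.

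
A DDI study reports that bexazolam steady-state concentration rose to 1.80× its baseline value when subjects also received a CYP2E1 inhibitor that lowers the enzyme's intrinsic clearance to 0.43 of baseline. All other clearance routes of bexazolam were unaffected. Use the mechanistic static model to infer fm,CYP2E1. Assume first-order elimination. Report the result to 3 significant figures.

0.780

CL'/CL = 1 / 1.80 = 0.5556
0.43·fm + (1 − fm) = 0.5556
fm = (0.5556 − 1) / (0.43 − 1) = 0.780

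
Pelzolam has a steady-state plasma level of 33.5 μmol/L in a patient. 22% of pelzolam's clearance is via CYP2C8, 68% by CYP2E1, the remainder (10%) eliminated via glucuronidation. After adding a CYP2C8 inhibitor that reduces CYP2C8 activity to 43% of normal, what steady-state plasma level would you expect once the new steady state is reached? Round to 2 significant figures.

The CYP2C8 pathway (22% of clearance) is reduced to 0.43× activity: 0.22 × 0.43 = 0.0946.
CYP2E1 (68%) and the residual 10% are unaffected.
New clearance relative to baseline: 0.0946 + 0.68 + 0.1 = 0.8746.
With dosing unchanged, steady-state plasma level scales as 1/CL: 33.5 / 0.8746 = 38 μmol/L.

38 μmol/L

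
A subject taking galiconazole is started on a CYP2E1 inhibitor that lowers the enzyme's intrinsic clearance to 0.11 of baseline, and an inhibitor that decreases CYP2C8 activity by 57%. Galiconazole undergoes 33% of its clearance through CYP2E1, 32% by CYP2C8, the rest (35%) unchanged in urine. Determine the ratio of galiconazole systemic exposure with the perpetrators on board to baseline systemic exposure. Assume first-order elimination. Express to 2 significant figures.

CYP2E1: 0.33 × 0.11 = 0.0363
CYP2C8: 0.32 × 0.43 = 0.1376
Other: 0.35 (unchanged)
CL_new/CL_old = 0.0363 + 0.1376 + 0.35 = 0.5239.
Systemic exposure ∝ 1/CL: fold-change = 1 / 0.5239 = 1.9.

1.9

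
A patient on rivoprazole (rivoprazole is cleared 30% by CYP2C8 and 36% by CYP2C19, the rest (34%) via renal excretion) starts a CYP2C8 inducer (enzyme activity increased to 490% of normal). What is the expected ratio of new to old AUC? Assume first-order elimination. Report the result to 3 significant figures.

The CYP2C8 pathway (30% of clearance) rises to 4.9× activity: 0.3 × 4.9 = 1.47.
CYP2C19 (36%) and the residual 34% are unaffected.
New clearance relative to baseline: 1.47 + 0.36 + 0.34 = 2.17.
AUC ratio = CL_old/CL_new = 1 / 2.17 = 0.461.

0.461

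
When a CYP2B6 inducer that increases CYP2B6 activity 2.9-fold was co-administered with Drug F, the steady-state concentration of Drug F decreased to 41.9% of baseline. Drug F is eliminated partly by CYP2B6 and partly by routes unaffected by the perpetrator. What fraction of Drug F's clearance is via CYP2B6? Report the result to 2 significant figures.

Write x for the fraction cleared via CYP2B6. The observed steady-state concentration change means clearance rose to 1/0.419 = 2.387 of baseline.
Setting x·2.9 + (1 − x) = 2.387 and solving: x = (2.387 − 1)/(2.9 − 1) = 0.73.

0.73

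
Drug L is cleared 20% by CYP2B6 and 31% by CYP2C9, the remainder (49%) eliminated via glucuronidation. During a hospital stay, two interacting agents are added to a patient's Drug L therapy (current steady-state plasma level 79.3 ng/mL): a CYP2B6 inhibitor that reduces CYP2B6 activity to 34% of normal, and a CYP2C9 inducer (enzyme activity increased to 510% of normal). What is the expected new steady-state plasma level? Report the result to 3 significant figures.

37.1 ng/mL

The CYP2B6 pathway (20% of clearance) is reduced to 0.34× activity: 0.2 × 0.34 = 0.068.
The CYP2C9 pathway (31% of clearance) is boosted to 5.1× activity: 0.31 × 5.1 = 1.581.
Non-CYP routes (49%) are unchanged.
New clearance relative to baseline: 0.068 + 1.581 + 0.49 = 2.139.
Steady-state plasma level ∝ 1/CL: new value = 79.3 / 2.139 = 37.1 ng/mL.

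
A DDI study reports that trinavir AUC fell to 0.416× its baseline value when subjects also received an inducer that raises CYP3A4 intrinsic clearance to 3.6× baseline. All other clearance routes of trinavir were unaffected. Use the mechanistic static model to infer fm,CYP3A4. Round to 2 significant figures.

0.54

Let fm be the CYP3A4 fraction. New clearance relative to baseline = fm × 3.6 + (1 − fm).
AUC ratio = 1 / (new CL fraction), so new CL fraction = 1 / 0.416 = 2.404.
fm × 3.6 + 1 − fm = 2.404  ⇒  fm × (3.6 − 1) = 1.404  ⇒  fm = 0.54.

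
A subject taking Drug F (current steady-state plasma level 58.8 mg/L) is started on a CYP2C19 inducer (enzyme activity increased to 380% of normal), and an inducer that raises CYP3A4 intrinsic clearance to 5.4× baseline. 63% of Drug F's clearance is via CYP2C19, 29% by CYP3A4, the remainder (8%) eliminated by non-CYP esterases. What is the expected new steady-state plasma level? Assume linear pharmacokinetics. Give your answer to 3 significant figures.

14.6 mg/L

CYP2C19: 0.63 × 3.8 = 2.394
CYP3A4: 0.29 × 5.4 = 1.566
Other: 0.08 (unchanged)
Relative clearance = 2.394 + 1.566 + 0.08 = 4.04.
New steady-state plasma level = 58.8 / 4.04 = 14.6 mg/L (concentration scales inversely with clearance).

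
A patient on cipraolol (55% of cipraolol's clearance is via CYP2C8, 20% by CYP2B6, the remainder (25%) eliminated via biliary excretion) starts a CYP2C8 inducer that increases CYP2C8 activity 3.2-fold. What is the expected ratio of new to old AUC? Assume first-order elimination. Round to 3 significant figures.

CYP2C8: 0.55 × 3.2 = 1.76
CYP2B6: 0.2 (unchanged)
Other: 0.25 (unchanged)
Relative clearance = 1.76 + 0.2 + 0.25 = 2.21.
AUC ratio = CL_old/CL_new = 1 / 2.21 = 0.452.

0.452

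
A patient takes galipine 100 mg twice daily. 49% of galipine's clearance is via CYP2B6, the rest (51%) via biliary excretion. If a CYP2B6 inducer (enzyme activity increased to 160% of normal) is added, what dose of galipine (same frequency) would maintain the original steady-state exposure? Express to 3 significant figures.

129 mg

The CYP2B6 pathway (49% of clearance) increases to 1.6× activity: 0.49 × 1.6 = 0.784.
Non-CYP routes (51%) are unchanged.
CL_new/CL_old = 0.784 + 0.51 = 1.294.
To maintain the same steady-state level, dose must scale with clearance: new dose = 100 × 1.294 = 129 mg.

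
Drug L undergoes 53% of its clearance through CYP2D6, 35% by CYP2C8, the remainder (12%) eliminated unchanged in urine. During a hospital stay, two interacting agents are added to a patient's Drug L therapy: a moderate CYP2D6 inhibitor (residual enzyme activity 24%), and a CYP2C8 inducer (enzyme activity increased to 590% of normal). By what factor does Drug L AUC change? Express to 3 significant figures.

The CYP2D6 pathway (53% of clearance) drops to 0.24× activity: 0.53 × 0.24 = 0.1272.
The CYP2C8 pathway (35% of clearance) increases to 5.9× activity: 0.35 × 5.9 = 2.065.
The remaining 12% of clearance is unaffected.
New clearance relative to baseline: 0.1272 + 2.065 + 0.12 = 2.3122.
AUC ∝ 1/CL: fold-change = 1 / 2.3122 = 0.432.

0.432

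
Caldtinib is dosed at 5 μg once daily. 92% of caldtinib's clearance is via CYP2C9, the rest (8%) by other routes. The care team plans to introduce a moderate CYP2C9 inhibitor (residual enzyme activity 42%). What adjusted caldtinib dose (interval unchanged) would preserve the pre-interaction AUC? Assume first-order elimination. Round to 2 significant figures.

The CYP2C9 pathway (92% of clearance) falls to 0.42× activity: 0.92 × 0.42 = 0.3864.
The remaining 8% of clearance is unaffected.
CL_new/CL_old = 0.3864 + 0.08 = 0.4664.
To maintain the same steady-state level, dose must scale with clearance: new dose = 5 × 0.4664 = 2.3 μg.

2.3 μg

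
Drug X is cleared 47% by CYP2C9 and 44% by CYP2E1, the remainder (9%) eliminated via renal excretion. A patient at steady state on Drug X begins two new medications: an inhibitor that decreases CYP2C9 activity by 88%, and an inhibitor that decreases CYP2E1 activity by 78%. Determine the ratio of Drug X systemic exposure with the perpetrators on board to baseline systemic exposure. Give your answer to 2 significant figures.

4.1

CYP2C9: 0.47 × 0.12 = 0.0564
CYP2E1: 0.44 × 0.22 = 0.0968
Other: 0.09 (unchanged)
New clearance relative to baseline: 0.0564 + 0.0968 + 0.09 = 0.2432.
Systemic exposure ∝ 1/CL: fold-change = 1 / 0.2432 = 4.1.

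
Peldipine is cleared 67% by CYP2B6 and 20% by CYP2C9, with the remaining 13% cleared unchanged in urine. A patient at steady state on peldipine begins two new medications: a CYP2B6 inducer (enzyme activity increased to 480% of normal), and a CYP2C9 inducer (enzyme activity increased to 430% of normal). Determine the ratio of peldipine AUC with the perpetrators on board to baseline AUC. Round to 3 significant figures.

The CYP2B6 pathway (67% of clearance) increases to 4.8× activity: 0.67 × 4.8 = 3.216.
The CYP2C9 pathway (20% of clearance) is boosted to 4.3× activity: 0.2 × 4.3 = 0.86.
The remaining 13% of clearance is unaffected.
New clearance relative to baseline: 3.216 + 0.86 + 0.13 = 4.206.
Net AUC ratio = 1 / 4.206 = 0.238.

0.238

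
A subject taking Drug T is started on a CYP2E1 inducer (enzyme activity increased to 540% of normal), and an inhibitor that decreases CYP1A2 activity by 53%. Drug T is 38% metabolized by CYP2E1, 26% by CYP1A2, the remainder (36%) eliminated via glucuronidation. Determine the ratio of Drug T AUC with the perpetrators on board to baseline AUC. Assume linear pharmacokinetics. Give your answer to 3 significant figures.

0.395

The CYP2E1 pathway (38% of clearance) rises to 5.4× activity: 0.38 × 5.4 = 2.052.
The CYP1A2 pathway (26% of clearance) drops to 0.47× activity: 0.26 × 0.47 = 0.1222.
Non-CYP routes (36%) are unchanged.
CL_new/CL_old = 2.052 + 0.1222 + 0.36 = 2.5342.
AUC ∝ 1/CL: fold-change = 1 / 2.5342 = 0.395.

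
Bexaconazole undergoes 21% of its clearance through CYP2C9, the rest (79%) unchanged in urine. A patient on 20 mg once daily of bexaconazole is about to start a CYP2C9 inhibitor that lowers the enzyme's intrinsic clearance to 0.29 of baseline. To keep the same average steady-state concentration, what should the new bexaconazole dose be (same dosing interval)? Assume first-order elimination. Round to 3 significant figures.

17.0 mg

The CYP2C9 pathway (21% of clearance) falls to 0.29× activity: 0.21 × 0.29 = 0.0609.
The remaining 79% of clearance is unaffected.
New clearance relative to baseline: 0.0609 + 0.79 = 0.8509.
Css,avg = (dose rate)/CL, so holding Css fixed requires dose ∝ CL: 20 × 0.8509 = 17.0 mg.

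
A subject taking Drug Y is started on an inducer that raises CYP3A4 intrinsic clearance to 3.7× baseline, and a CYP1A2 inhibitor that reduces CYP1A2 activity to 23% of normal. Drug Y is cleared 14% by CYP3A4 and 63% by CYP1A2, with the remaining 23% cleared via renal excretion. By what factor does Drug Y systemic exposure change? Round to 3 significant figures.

CYP3A4: 0.14 × 3.7 = 0.518
CYP1A2: 0.63 × 0.23 = 0.1449
Other: 0.23 (unchanged)
CL_new/CL_old = 0.518 + 0.1449 + 0.23 = 0.8929.
Systemic exposure ∝ 1/CL: fold-change = 1 / 0.8929 = 1.12.

1.12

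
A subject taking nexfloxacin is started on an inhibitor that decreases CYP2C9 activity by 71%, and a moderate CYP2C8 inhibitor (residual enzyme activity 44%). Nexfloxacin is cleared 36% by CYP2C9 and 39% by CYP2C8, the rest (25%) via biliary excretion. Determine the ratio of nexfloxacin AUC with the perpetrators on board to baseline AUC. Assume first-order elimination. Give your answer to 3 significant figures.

CYP2C9: 0.36 × 0.29 = 0.1044
CYP2C8: 0.39 × 0.44 = 0.1716
Other: 0.25 (unchanged)
Relative clearance = 0.1044 + 0.1716 + 0.25 = 0.526.
Because AUC varies inversely with clearance, the combined effect is 1 / 0.526 = 1.90.

1.90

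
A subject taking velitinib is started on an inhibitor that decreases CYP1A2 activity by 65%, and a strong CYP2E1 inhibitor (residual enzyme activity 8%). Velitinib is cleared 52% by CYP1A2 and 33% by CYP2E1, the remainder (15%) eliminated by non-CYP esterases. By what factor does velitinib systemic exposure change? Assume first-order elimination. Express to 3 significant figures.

2.79

CYP1A2: 0.52 × 0.35 = 0.182
CYP2E1: 0.33 × 0.08 = 0.0264
Other: 0.15 (unchanged)
Relative clearance = 0.182 + 0.0264 + 0.15 = 0.3584.
Net systemic exposure ratio = 1 / 0.3584 = 2.79.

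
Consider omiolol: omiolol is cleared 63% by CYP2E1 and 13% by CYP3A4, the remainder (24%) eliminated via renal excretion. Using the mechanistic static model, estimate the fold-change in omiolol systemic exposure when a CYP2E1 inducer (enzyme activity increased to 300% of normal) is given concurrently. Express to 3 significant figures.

The CYP2E1 pathway (63% of clearance) rises to 3× activity: 0.63 × 3 = 1.89.
CYP3A4 (13%) and the residual 24% are unaffected.
New clearance relative to baseline: 1.89 + 0.13 + 0.24 = 2.26.
Systemic exposure ratio = CL_old/CL_new = 1 / 2.26 = 0.442.

0.442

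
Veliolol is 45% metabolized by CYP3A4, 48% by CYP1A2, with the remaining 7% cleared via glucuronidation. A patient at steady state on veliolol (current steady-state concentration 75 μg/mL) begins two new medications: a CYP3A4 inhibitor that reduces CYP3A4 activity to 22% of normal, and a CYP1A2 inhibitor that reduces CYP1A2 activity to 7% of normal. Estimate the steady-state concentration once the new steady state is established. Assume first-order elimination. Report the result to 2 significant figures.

3.7 × 10² μg/mL

The CYP3A4 pathway (45% of clearance) drops to 0.22× activity: 0.45 × 0.22 = 0.099.
The CYP1A2 pathway (48% of clearance) is reduced to 0.07× activity: 0.48 × 0.07 = 0.0336.
Non-CYP routes (7%) are unchanged.
Relative clearance = 0.099 + 0.0336 + 0.07 = 0.2026.
New steady-state concentration = 75 / 0.2026 = 3.7 × 10² μg/mL (concentration scales inversely with clearance).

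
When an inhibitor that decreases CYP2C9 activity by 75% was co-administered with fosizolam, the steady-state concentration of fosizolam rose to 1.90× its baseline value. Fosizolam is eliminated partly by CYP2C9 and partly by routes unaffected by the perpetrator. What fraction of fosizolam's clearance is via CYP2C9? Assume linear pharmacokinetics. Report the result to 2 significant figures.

CL'/CL = 1 / 1.90 = 0.5263
0.25·fm + (1 − fm) = 0.5263
fm = (0.5263 − 1) / (0.25 − 1) = 0.63

0.63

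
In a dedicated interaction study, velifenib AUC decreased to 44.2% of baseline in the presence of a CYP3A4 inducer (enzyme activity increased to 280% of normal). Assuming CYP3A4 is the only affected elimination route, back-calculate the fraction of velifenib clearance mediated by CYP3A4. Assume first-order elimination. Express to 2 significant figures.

0.70

Let fm be the CYP3A4 fraction. New clearance relative to baseline = fm × 2.8 + (1 − fm).
AUC ratio = 1 / (new CL fraction), so new CL fraction = 1 / 0.442 = 2.262.
fm × 2.8 + 1 − fm = 2.262  ⇒  fm × (2.8 − 1) = 1.262  ⇒  fm = 0.70.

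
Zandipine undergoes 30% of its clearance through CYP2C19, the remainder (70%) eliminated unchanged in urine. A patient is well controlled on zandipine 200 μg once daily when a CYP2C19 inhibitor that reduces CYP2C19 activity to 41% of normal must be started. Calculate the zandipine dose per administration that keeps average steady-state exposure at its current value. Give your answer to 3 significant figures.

The CYP2C19 pathway (30% of clearance) falls to 0.41× activity: 0.3 × 0.41 = 0.123.
The remaining 70% of clearance is unaffected.
CL_new/CL_old = 0.123 + 0.7 = 0.823.
Css,avg = (dose rate)/CL, so holding Css fixed requires dose ∝ CL: 200 × 0.823 = 165 μg.

165 μg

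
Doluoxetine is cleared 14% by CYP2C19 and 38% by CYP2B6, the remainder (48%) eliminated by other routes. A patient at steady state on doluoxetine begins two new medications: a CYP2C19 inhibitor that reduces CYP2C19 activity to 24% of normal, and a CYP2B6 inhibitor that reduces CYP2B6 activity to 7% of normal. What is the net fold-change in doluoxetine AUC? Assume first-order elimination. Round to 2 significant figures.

CYP2C19: 0.14 × 0.24 = 0.0336
CYP2B6: 0.38 × 0.07 = 0.0266
Other: 0.48 (unchanged)
Relative clearance = 0.0336 + 0.0266 + 0.48 = 0.5402.
Because AUC varies inversely with clearance, the combined effect is 1 / 0.5402 = 1.9.

1.9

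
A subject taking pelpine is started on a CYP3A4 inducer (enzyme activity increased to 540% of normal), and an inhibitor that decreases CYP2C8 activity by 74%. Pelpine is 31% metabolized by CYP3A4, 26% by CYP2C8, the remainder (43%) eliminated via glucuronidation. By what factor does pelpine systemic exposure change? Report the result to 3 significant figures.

0.460

The CYP3A4 pathway (31% of clearance) rises to 5.4× activity: 0.31 × 5.4 = 1.674.
The CYP2C8 pathway (26% of clearance) drops to 0.26× activity: 0.26 × 0.26 = 0.0676.
The remaining 43% of clearance is unaffected.
New clearance relative to baseline: 1.674 + 0.0676 + 0.43 = 2.1716.
Because systemic exposure varies inversely with clearance, the combined effect is 1 / 2.1716 = 0.460.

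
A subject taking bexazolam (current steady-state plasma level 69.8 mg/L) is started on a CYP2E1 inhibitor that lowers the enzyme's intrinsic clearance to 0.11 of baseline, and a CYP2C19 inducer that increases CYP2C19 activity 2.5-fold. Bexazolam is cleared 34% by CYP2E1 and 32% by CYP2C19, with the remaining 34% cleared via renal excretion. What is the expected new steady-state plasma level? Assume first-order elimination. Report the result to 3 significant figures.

59.3 mg/L

The CYP2E1 pathway (34% of clearance) is reduced to 0.11× activity: 0.34 × 0.11 = 0.0374.
The CYP2C19 pathway (32% of clearance) rises to 2.5× activity: 0.32 × 2.5 = 0.8.
Non-CYP routes (34%) are unchanged.
Relative clearance = 0.0374 + 0.8 + 0.34 = 1.1774.
Steady-state plasma level ∝ 1/CL: new value = 69.8 / 1.1774 = 59.3 mg/L.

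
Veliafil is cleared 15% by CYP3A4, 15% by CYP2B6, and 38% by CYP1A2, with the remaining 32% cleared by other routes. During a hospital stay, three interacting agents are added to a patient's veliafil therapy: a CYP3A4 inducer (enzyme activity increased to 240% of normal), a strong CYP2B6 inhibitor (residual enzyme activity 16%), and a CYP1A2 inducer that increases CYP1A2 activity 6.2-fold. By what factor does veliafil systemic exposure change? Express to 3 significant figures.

0.327

The CYP3A4 pathway (15% of clearance) is boosted to 2.4× activity: 0.15 × 2.4 = 0.36.
The CYP2B6 pathway (15% of clearance) is reduced to 0.16× activity: 0.15 × 0.16 = 0.024.
The CYP1A2 pathway (38% of clearance) is boosted to 6.2× activity: 0.38 × 6.2 = 2.356.
Non-CYP routes (32%) are unchanged.
New clearance relative to baseline: 0.36 + 0.024 + 2.356 + 0.32 = 3.06.
Because systemic exposure varies inversely with clearance, the combined effect is 1 / 3.06 = 0.327.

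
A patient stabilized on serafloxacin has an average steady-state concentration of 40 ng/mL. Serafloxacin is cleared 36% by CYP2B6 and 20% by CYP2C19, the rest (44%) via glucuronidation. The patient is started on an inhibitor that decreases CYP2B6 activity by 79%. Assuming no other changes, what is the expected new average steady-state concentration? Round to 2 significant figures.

56 ng/mL

CYP2B6: 0.36 × 0.21 = 0.0756
CYP2C19: 0.2 (unchanged)
Other: 0.44 (unchanged)
New clearance relative to baseline: 0.0756 + 0.2 + 0.44 = 0.7156.
Average steady-state concentration ∝ 1/CL, so new value = 40 / 0.7156 = 56 ng/mL.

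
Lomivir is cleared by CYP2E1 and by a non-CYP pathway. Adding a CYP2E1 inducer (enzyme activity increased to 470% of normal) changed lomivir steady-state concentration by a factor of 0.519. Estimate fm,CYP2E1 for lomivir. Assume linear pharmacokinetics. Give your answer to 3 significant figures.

0.250

Let x = fm,CYP2E1. Because steady-state concentration ∝ 1/CL, relative clearance rose to 1/0.519 = 1.927.
Setting x·4.7 + (1 − x) = 1.927 and solving: x = (1.927 − 1)/(4.7 − 1) = 0.250.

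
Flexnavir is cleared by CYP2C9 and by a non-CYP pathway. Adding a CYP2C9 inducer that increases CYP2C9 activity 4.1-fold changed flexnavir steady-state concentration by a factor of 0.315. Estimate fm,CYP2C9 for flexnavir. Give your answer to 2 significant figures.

Let x = fm,CYP2C9. Because steady-state concentration ∝ 1/CL, relative clearance rose to 1/0.315 = 3.175.
Only the CYP2C9 route changed, so 3.175 = x·4.1 + (1 − x), giving x = 0.70.

0.70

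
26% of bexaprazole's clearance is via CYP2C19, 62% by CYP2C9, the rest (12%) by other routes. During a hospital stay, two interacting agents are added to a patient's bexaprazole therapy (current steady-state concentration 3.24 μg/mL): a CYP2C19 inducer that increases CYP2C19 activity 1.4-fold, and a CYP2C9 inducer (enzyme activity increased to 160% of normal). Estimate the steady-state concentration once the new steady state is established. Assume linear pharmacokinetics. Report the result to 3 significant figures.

The CYP2C19 pathway (26% of clearance) rises to 1.4× activity: 0.26 × 1.4 = 0.364.
The CYP2C9 pathway (62% of clearance) increases to 1.6× activity: 0.62 × 1.6 = 0.992.
Non-CYP routes (12%) are unchanged.
CL_new/CL_old = 0.364 + 0.992 + 0.12 = 1.476.
New steady-state concentration = 3.24 / 1.476 = 2.20 μg/mL (concentration scales inversely with clearance).

2.20 μg/mL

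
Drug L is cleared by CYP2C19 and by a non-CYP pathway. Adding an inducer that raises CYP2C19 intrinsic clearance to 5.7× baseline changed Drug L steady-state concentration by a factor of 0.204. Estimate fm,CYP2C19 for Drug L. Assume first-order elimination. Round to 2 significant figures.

0.83

Let x = fm,CYP2C19. Because steady-state concentration ∝ 1/CL, relative clearance rose to 1/0.204 = 4.902.
Only the CYP2C19 route changed, so 4.902 = x·5.7 + (1 − x), giving x = 0.83.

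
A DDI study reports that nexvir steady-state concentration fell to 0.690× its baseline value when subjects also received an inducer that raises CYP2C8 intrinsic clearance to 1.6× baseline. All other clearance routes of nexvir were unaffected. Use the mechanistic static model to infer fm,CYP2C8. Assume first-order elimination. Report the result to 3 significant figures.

CL'/CL = 1 / 0.690 = 1.449
1.6·fm + (1 − fm) = 1.449
fm = (1.449 − 1) / (1.6 − 1) = 0.749

0.749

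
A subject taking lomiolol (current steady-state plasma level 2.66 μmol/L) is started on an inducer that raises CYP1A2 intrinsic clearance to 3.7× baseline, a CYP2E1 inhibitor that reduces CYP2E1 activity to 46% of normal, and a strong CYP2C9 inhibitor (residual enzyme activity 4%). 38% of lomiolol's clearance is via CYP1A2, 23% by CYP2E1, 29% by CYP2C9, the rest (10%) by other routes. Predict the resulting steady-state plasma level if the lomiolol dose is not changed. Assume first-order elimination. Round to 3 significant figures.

The CYP1A2 pathway (38% of clearance) increases to 3.7× activity: 0.38 × 3.7 = 1.406.
The CYP2E1 pathway (23% of clearance) falls to 0.46× activity: 0.23 × 0.46 = 0.1058.
The CYP2C9 pathway (29% of clearance) drops to 0.04× activity: 0.29 × 0.04 = 0.0116.
The remaining 10% of clearance is unaffected.
New clearance relative to baseline: 1.406 + 0.1058 + 0.0116 + 0.1 = 1.6234.
New steady-state plasma level = 2.66 / 1.6234 = 1.64 μmol/L (concentration scales inversely with clearance).

1.64 μmol/L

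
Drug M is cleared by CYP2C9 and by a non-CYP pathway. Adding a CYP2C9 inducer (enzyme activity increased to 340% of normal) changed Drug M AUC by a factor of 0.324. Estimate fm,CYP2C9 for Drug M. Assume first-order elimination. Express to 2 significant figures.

0.87

CL'/CL = 1 / 0.324 = 3.086
3.4·fm + (1 − fm) = 3.086
fm = (3.086 − 1) / (3.4 − 1) = 0.87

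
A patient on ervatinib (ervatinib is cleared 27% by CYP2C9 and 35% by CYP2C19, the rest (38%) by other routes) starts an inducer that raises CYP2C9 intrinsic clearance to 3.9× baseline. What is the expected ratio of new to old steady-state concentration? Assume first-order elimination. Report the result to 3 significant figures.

The CYP2C9 pathway (27% of clearance) increases to 3.9× activity: 0.27 × 3.9 = 1.053.
CYP2C19 (35%) and the residual 38% are unaffected.
Relative clearance = 1.053 + 0.35 + 0.38 = 1.783.
Since steady-state concentration ∝ 1/CL, the ratio is 1 / 1.783 = 0.561.

0.561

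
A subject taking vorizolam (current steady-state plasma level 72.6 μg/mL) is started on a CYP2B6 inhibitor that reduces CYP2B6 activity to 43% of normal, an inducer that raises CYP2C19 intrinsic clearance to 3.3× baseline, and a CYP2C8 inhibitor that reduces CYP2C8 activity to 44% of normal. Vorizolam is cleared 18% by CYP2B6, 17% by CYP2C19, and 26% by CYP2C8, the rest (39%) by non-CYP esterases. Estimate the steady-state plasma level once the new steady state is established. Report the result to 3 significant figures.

The CYP2B6 pathway (18% of clearance) drops to 0.43× activity: 0.18 × 0.43 = 0.0774.
The CYP2C19 pathway (17% of clearance) rises to 3.3× activity: 0.17 × 3.3 = 0.561.
The CYP2C8 pathway (26% of clearance) falls to 0.44× activity: 0.26 × 0.44 = 0.1144.
Non-CYP routes (39%) are unchanged.
CL_new/CL_old = 0.0774 + 0.561 + 0.1144 + 0.39 = 1.1428.
New steady-state plasma level = 72.6 / 1.1428 = 63.5 μg/mL (concentration scales inversely with clearance).

63.5 μg/mL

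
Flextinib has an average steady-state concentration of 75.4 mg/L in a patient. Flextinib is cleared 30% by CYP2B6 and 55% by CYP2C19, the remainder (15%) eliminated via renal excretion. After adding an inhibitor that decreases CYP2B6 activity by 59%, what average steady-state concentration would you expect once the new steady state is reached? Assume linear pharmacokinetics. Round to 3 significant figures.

The CYP2B6 pathway (30% of clearance) falls to 0.41× activity: 0.3 × 0.41 = 0.123.
CYP2C19 (55%) and the residual 15% are unaffected.
Relative clearance = 0.123 + 0.55 + 0.15 = 0.823.
New average steady-state concentration = baseline ÷ relative clearance = 75.4 / 0.823 = 91.6 mg/L.

91.6 mg/L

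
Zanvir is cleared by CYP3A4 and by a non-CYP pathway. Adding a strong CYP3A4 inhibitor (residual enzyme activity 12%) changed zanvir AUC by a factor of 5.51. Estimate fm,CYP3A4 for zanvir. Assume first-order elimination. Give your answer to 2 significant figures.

Write x for the fraction cleared via CYP3A4. The observed AUC change means clearance fell to 1/5.51 = 0.1815 of baseline.
Setting x·0.12 + (1 − x) = 0.1815 and solving: x = (0.1815 − 1)/(0.12 − 1) = 0.93.

0.93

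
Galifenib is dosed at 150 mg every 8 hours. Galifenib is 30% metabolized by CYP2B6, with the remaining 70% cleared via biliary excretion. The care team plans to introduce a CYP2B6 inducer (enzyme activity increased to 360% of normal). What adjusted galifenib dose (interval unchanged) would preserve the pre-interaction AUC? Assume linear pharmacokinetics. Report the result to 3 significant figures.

267 mg

CYP2B6: 0.3 × 3.6 = 1.08
Other: 0.7 (unchanged)
Relative clearance = 1.08 + 0.7 = 1.78.
Exposure is unchanged when dose changes in proportion to clearance. New dose = 150 mg × 1.78 = 267 mg.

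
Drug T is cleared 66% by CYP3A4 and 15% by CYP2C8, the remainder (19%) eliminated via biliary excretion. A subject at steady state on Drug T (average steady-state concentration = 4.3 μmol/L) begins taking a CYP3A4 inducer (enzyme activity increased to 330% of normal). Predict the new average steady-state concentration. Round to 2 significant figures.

The CYP3A4 pathway (66% of clearance) increases to 3.3× activity: 0.66 × 3.3 = 2.178.
CYP2C8 (15%) and the residual 19% are unaffected.
CL_new/CL_old = 2.178 + 0.15 + 0.19 = 2.518.
With dosing unchanged, average steady-state concentration scales as 1/CL: 4.3 / 2.518 = 1.7 μmol/L.

1.7 μmol/L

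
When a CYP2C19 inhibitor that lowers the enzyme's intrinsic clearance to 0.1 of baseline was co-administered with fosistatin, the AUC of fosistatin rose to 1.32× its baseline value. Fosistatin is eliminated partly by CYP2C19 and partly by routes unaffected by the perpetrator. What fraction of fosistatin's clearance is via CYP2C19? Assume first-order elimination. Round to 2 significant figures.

0.27

Write x for the fraction cleared via CYP2C19. The observed AUC change means clearance fell to 1/1.32 = 0.7576 of baseline.
Only the CYP2C19 route changed, so 0.7576 = x·0.1 + (1 − x), giving x = 0.27.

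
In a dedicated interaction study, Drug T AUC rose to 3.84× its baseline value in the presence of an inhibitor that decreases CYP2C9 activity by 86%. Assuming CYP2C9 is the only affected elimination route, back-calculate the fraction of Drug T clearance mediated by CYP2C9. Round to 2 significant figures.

Call the CYP2C9 fraction fm. After the interaction, CL_new/CL_old = fm × 0.14 + (1 − fm).
AUC ratio = 1 / (new CL fraction), so new CL fraction = 1 / 3.84 = 0.2604.
fm × 0.14 + 1 − fm = 0.2604  ⇒  fm × (0.14 − 1) = −0.7396  ⇒  fm = 0.86.

0.86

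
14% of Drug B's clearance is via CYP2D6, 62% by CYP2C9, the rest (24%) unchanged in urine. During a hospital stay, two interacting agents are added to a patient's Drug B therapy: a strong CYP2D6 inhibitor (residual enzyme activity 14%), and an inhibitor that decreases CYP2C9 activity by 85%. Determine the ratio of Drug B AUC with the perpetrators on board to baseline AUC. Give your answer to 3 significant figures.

The CYP2D6 pathway (14% of clearance) is reduced to 0.14× activity: 0.14 × 0.14 = 0.0196.
The CYP2C9 pathway (62% of clearance) falls to 0.15× activity: 0.62 × 0.15 = 0.093.
The remaining 24% of clearance is unaffected.
New clearance relative to baseline: 0.0196 + 0.093 + 0.24 = 0.3526.
Because AUC varies inversely with clearance, the combined effect is 1 / 0.3526 = 2.84.

2.84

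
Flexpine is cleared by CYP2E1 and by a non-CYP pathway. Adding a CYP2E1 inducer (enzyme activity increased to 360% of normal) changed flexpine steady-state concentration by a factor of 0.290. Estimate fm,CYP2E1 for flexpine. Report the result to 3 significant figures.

Write x for the fraction cleared via CYP2E1. The observed steady-state concentration change means clearance rose to 1/0.290 = 3.448 of baseline.
Only the CYP2E1 route changed, so 3.448 = x·3.6 + (1 − x), giving x = 0.942.

0.942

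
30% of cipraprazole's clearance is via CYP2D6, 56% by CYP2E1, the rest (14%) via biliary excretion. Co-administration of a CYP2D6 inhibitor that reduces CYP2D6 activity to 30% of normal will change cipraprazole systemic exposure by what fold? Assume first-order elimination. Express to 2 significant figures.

1.3

The CYP2D6 pathway (30% of clearance) is reduced to 0.3× activity: 0.3 × 0.3 = 0.09.
CYP2E1 (56%) and the residual 14% are unaffected.
CL_new/CL_old = 0.09 + 0.56 + 0.14 = 0.79.
Systemic exposure ratio = CL_old/CL_new = 1 / 0.79 = 1.3.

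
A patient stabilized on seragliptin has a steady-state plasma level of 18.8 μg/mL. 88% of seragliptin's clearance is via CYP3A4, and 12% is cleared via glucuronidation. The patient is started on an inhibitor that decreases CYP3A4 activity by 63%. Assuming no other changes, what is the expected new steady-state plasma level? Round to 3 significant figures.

CYP3A4: 0.88 × 0.37 = 0.3256
Other: 0.12 (unchanged)
New clearance relative to baseline: 0.3256 + 0.12 = 0.4456.
New steady-state plasma level = baseline ÷ relative clearance = 18.8 / 0.4456 = 42.2 μg/mL.

42.2 μg/mL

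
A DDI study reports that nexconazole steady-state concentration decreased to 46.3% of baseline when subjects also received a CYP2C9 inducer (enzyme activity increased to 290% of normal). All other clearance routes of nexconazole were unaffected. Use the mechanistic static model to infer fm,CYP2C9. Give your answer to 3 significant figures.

Call the CYP2C9 fraction fm. After the interaction, CL_new/CL_old = fm × 2.9 + (1 − fm).
Steady-state concentration ratio = 1 / (new CL fraction), so new CL fraction = 1 / 0.463 = 2.16.
fm × 2.9 + 1 − fm = 2.16  ⇒  fm × (2.9 − 1) = 1.16  ⇒  fm = 0.610.

0.610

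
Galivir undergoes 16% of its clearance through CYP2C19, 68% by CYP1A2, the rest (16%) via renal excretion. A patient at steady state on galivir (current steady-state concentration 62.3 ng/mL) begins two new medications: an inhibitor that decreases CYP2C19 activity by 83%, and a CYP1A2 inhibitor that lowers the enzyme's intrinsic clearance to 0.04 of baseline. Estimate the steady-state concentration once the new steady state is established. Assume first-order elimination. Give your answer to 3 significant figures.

291 ng/mL

The CYP2C19 pathway (16% of clearance) is reduced to 0.17× activity: 0.16 × 0.17 = 0.0272.
The CYP1A2 pathway (68% of clearance) falls to 0.04× activity: 0.68 × 0.04 = 0.0272.
Non-CYP routes (16%) are unchanged.
New clearance relative to baseline: 0.0272 + 0.0272 + 0.16 = 0.2144.
Steady-state concentration ∝ 1/CL: new value = 62.3 / 0.2144 = 291 ng/mL.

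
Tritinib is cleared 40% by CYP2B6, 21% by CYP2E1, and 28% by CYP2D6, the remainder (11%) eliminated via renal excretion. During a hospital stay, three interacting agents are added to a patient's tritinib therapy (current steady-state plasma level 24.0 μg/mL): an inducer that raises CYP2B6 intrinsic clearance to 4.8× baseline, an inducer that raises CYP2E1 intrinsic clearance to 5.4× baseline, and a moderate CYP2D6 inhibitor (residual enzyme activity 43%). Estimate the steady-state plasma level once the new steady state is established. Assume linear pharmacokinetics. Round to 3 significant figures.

7.31 μg/mL

CYP2B6: 0.4 × 4.8 = 1.92
CYP2E1: 0.21 × 5.4 = 1.134
CYP2D6: 0.28 × 0.43 = 0.1204
Other: 0.11 (unchanged)
Relative clearance = 1.92 + 1.134 + 0.1204 + 0.11 = 3.2844.
Dividing the baseline by the relative clearance: 24.0 / 3.2844 = 7.31 μg/mL.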